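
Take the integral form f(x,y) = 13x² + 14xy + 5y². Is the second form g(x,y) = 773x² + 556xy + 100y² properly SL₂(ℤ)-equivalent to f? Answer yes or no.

D₁ = -64, D₂ = -64
f: translate: b→-12 (≡14 mod 26), so (13,14,5)→(13,-12,4)
f: flip: (13,-12,4)→(4,12,13)
f: translate: b→4 (≡12 mod 8), so (4,12,13)→(4,4,5)
f: reduced (well bottom): (4,4,5) with a≤c, −a<b≤a
g: flip: (773,556,100)→(100,-556,773)
g: translate: b→44 (≡-556 mod 200), so (100,-556,773)→(100,44,5)
g: flip: (100,44,5)→(5,-44,100)
g: translate: b→-4 (≡-44 mod 10), so (5,-44,100)→(5,-4,4)
g: flip: (5,-4,4)→(4,4,5)
g: reduced (well bottom): (4,4,5) with a≤c, −a<b≤a
reduced forms (4, 4, 5) vs (4, 4, 5) ⇒ equivalent

yes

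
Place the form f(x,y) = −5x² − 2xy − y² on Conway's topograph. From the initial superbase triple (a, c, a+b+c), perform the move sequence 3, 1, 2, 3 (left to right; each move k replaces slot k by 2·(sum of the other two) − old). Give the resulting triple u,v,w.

start (-5,-1,-8) = (f(1,0),f(0,1),f(1,1))
replace slot 3: 2·((-5)+(-1)) − (-8) = -4 → (-5,-1,-4)
replace slot 1: 2·((-1)+(-4)) − (-5) = -5 → (-5,-1,-4)
replace slot 2: 2·((-5)+(-4)) − (-1) = -17 → (-5,-17,-4)
replace slot 3: 2·((-5)+(-17)) − (-4) = -40 → (-5,-17,-40)

-5,-17,-40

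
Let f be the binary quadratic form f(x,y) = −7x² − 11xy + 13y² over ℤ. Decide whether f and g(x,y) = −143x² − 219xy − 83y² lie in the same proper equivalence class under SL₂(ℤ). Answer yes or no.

D₁ = 485, D₂ = 485
river cycle of f (length 10): (13, 11, -7), (-7, 17, 7), (7, 11, -13), (-13, 15, 5), (5, 15, -13), (-13, 11, 7), (7, 17, -7), (-7, 11, 13), (13, 15, -5), (-5, 15, 13)
river cycle of g (length 10): (-7, 17, 7), (7, 11, -13), (-13, 15, 5), (5, 15, -13), (-13, 11, 7), (7, 17, -7), (-7, 11, 13), (13, 15, -5), (-5, 15, 13), (13, 11, -7)
cycles coincide ⇒ equivalent

yes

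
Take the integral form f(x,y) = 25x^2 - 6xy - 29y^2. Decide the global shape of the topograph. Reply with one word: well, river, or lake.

D = b²−4ac = (-6)² − 4·25·(-29) = 2936
D > 0 non-square ⇒ indefinite ⇒ periodic river

river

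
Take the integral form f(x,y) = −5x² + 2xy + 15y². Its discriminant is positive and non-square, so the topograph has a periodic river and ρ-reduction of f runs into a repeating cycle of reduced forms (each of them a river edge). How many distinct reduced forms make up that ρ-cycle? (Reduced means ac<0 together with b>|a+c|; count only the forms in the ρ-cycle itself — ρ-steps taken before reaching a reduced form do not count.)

D = 304, ⌊√D⌋ = 17
descent: ρ → (15,-2,-5)
descent: ρ → (-5,12,8)  [lands on river]
river: ρ → (8,4,-9)
river: ρ → (-9,14,3)
river: ρ → (3,16,-4)
river: ρ → (-4,16,3)
river: ρ → (3,14,-9)
river: ρ → (-9,4,8)
river: ρ → (8,12,-5)
river: ρ → (-5,8,12)
river: ρ → (12,16,-1)
river: ρ → (-1,16,12)
river: ρ → (12,8,-5)
ρ-cycle length = 12 (tail of 2 descent steps not counted)

12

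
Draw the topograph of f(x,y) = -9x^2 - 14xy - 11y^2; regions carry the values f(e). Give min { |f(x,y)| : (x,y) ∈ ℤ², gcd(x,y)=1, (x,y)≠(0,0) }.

translate: b→-4 (≡14 mod 18), so (9,14,11)→(9,-4,6)
flip: (9,-4,6)→(6,4,9)
reduced (well bottom): (6,4,9) with a≤c, −a<b≤a
well minimum |f| = |-6| = 6 (negative-definite)

6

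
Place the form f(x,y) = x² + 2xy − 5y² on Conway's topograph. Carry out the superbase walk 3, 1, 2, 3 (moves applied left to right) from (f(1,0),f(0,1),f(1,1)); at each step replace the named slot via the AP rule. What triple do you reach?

start (1,-5,-2) = (f(1,0),f(0,1),f(1,1))
replace slot 3: 2·(1+(-5)) − (-2) = -6 → (1,-5,-6)
replace slot 1: 2·((-5)+(-6)) − 1 = -23 → (-23,-5,-6)
replace slot 2: 2·((-23)+(-6)) − (-5) = -53 → (-23,-53,-6)
replace slot 3: 2·((-23)+(-53)) − (-6) = -146 → (-23,-53,-146)

-23,-53,-146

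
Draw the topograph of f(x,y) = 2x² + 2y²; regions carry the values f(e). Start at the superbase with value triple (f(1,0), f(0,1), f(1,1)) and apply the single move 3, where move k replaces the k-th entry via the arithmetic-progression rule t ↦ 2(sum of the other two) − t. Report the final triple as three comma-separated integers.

start (2,2,4) = (f(1,0),f(0,1),f(1,1))
replace slot 3: 2·(2+2) − 4 = 4 → (2,2,4)

2,2,4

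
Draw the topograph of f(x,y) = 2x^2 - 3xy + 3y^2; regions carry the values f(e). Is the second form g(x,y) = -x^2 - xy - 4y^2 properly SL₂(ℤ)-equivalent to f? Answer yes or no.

D₁ = -15, D₂ = -15
f: translate: b→1 (≡-3 mod 4), so (2,-3,3)→(2,1,2)
f: reduced (well bottom): (2,1,2) with a≤c, −a<b≤a
g is negative-definite; reduce −g:
−g: reduced (well bottom): (1,1,4) with a≤c, −a<b≤a
flip sign back: reduced form of g is (-1,-1,-4)
reduced forms (2, 1, 2) vs (-1, -1, -4) ⇒ inequivalent

no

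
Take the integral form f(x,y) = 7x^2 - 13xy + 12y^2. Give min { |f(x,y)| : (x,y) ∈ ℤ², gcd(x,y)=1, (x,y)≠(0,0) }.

translate: b→1 (≡-13 mod 14), so (7,-13,12)→(7,1,6)
flip: (7,1,6)→(6,-1,7)
reduced (well bottom): (6,-1,7) with a≤c, −a<b≤a
well minimum = a = 6

6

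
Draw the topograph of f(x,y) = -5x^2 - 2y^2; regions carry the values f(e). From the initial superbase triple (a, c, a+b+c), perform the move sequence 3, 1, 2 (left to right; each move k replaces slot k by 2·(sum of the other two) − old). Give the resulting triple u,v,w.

start (-5,-2,-7) = (f(1,0),f(0,1),f(1,1))
replace slot 3: 2·((-5)+(-2)) − (-7) = -7 → (-5,-2,-7)
replace slot 1: 2·((-2)+(-7)) − (-5) = -13 → (-13,-2,-7)
replace slot 2: 2·((-13)+(-7)) − (-2) = -38 → (-13,-38,-7)

-13,-38,-7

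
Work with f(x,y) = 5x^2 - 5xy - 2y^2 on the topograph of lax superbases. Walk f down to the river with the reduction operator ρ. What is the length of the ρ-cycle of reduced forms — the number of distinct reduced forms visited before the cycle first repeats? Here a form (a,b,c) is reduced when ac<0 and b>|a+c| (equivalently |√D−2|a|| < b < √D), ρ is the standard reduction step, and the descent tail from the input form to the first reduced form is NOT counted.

D = 65, ⌊√D⌋ = 8
descent: ρ → (-2,5,5)  [lands on river]
river: ρ → (5,5,-2)
river: ρ → (-2,7,2)
river: ρ → (2,5,-5)
river: ρ → (-5,5,2)
river: ρ → (2,7,-2)
ρ-cycle length = 6 (tail of 1 descent step not counted)

6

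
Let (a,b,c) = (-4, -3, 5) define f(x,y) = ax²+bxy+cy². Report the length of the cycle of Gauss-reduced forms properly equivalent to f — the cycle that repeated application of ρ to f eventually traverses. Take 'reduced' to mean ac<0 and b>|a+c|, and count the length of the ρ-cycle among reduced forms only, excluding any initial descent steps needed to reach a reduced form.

D = 89, ⌊√D⌋ = 9
descent: ρ → (5,3,-4)  [lands on river]
river: ρ → (-4,5,4)
river: ρ → (4,3,-5)
river: ρ → (-5,7,2)
river: ρ → (2,9,-1)
river: ρ → (-1,9,2)
river: ρ → (2,7,-5)
river: ρ → (-5,3,4)
river: ρ → (4,5,-4)
river: ρ → (-4,3,5)
river: ρ → (5,7,-2)
river: ρ → (-2,9,1)
river: ρ → (1,9,-2)
river: ρ → (-2,7,5)
ρ-cycle length = 14 (tail of 1 descent step not counted)

14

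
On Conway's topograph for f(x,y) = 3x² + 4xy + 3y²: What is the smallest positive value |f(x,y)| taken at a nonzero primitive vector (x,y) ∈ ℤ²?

translate: b→-2 (≡4 mod 6), so (3,4,3)→(3,-2,2)
flip: (3,-2,2)→(2,2,3)
reduced (well bottom): (2,2,3) with a≤c, −a<b≤a
well minimum = a = 2

2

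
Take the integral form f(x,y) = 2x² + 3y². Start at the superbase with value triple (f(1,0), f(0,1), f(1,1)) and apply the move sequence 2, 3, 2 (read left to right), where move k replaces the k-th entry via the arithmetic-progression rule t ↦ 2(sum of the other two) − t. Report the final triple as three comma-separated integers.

start (2,3,5) = (f(1,0),f(0,1),f(1,1))
replace slot 2: 2·(2+5) − 3 = 11 → (2,11,5)
replace slot 3: 2·(2+11) − 5 = 21 → (2,11,21)
replace slot 2: 2·(2+21) − 11 = 35 → (2,35,21)

2,35,21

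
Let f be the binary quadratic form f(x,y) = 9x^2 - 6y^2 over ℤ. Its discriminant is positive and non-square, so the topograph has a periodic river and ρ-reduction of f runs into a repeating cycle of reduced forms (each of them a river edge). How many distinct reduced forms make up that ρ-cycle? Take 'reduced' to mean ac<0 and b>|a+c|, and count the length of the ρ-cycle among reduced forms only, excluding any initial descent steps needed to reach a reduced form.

D = 216, ⌊√D⌋ = 14
descent: ρ → (-6,12,3)  [lands on river]
river: ρ → (3,12,-6)
ρ-cycle length = 2 (tail of 1 descent step not counted)

2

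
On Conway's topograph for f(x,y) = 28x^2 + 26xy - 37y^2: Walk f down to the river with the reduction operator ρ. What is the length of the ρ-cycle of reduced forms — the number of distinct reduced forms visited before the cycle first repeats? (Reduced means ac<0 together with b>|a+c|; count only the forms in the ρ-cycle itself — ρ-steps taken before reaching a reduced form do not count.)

D = 4820, ⌊√D⌋ = 69
river: ρ → (-37,48,17)
river: ρ → (17,54,-28)
river: ρ → (-28,58,13)
river: ρ → (13,46,-52)
river: ρ → (-52,58,7)
river: ρ → (7,68,-7)
river: ρ → (-7,58,52)
river: ρ → (52,46,-13)
river: ρ → (-13,58,28)
river: ρ → (28,54,-17)
river: ρ → (-17,48,37)
river: ρ → (37,26,-28)
river: ρ → (-28,30,35)
river: ρ → (35,40,-23)
river: ρ → (-23,52,23)
river: ρ → (23,40,-35)
river: ρ → (-35,30,28)
river: ρ → (28,26,-37)
ρ-cycle length = 18 (tail of 0 descent steps not counted)

18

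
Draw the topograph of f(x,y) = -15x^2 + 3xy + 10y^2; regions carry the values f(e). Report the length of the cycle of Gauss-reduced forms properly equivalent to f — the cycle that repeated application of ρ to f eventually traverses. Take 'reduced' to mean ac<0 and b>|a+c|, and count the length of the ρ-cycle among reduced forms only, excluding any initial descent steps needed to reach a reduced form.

D = 609, ⌊√D⌋ = 24
descent: ρ → (10,17,-8)  [lands on river]
river: ρ → (-8,15,12)
river: ρ → (12,9,-11)
river: ρ → (-11,13,10)
river: ρ → (10,7,-14)
river: ρ → (-14,21,3)
river: ρ → (3,21,-14)
river: ρ → (-14,7,10)
river: ρ → (10,13,-11)
river: ρ → (-11,9,12)
river: ρ → (12,15,-8)
river: ρ → (-8,17,10)
river: ρ → (10,23,-2)
river: ρ → (-2,21,21)
river: ρ → (21,21,-2)
river: ρ → (-2,23,10)
ρ-cycle length = 16 (tail of 1 descent step not counted)

16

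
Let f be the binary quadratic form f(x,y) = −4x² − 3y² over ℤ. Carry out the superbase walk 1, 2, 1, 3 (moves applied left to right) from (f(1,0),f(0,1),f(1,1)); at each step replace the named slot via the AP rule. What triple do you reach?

start (-4,-3,-7) = (f(1,0),f(0,1),f(1,1))
replace slot 1: 2·((-3)+(-7)) − (-4) = -16 → (-16,-3,-7)
replace slot 2: 2·((-16)+(-7)) − (-3) = -43 → (-16,-43,-7)
replace slot 1: 2·((-43)+(-7)) − (-16) = -84 → (-84,-43,-7)
replace slot 3: 2·((-84)+(-43)) − (-7) = -247 → (-84,-43,-247)

-84,-43,-247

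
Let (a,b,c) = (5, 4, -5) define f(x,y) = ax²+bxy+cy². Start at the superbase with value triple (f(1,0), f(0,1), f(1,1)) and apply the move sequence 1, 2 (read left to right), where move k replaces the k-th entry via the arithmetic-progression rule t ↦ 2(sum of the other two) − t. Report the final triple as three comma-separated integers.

start (5,-5,4) = (f(1,0),f(0,1),f(1,1))
replace slot 1: 2·((-5)+4) − 5 = -7 → (-7,-5,4)
replace slot 2: 2·((-7)+4) − (-5) = -1 → (-7,-1,4)

-7,-1,4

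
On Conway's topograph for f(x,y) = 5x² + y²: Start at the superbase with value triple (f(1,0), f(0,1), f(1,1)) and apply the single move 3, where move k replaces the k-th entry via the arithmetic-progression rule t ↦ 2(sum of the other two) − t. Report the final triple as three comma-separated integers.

start (5,1,6) = (f(1,0),f(0,1),f(1,1))
replace slot 3: 2·(5+1) − 6 = 6 → (5,1,6)

5,1,6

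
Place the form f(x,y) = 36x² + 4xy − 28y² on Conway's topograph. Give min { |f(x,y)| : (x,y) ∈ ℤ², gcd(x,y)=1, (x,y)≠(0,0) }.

descent: ρ → (-28,52,12)  [lands on river]
river: ρ → (12,44,-44)
river: ρ → (-44,44,12)
river: ρ → (12,52,-28)
river: ρ → (-28,60,4)
river: ρ → (4,60,-28)
closes: descent 1, river 6
min |a| on river = 4

4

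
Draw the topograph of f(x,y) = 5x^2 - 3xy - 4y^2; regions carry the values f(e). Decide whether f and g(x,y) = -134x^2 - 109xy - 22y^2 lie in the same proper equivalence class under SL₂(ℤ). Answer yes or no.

D₁ = 89, D₂ = 89
river cycle of f (length 14): (-4, 3, 5), (5, 7, -2), (-2, 9, 1), (1, 9, -2), (-2, 7, 5), (5, 3, -4), (-4, 5, 4), (4, 3, -5), (-5, 7, 2), (2, 9, -1), … (4 more)
river cycle of g (length 14): (-4, 3, 5), (5, 7, -2), (-2, 9, 1), (1, 9, -2), (-2, 7, 5), (5, 3, -4), (-4, 5, 4), (4, 3, -5), (-5, 7, 2), (2, 9, -1), … (4 more)
cycles coincide ⇒ equivalent

yes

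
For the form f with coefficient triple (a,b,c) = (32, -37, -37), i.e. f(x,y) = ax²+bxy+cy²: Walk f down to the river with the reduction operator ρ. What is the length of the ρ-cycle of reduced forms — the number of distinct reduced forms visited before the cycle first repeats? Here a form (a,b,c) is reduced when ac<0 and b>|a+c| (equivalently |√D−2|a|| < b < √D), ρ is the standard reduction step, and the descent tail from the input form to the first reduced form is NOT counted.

D = 6105, ⌊√D⌋ = 78
descent: ρ → (-37,37,32)  [lands on river]
river: ρ → (32,27,-42)
river: ρ → (-42,57,17)
river: ρ → (17,45,-60)
river: ρ → (-60,75,2)
river: ρ → (2,77,-22)
river: ρ → (-22,55,35)
river: ρ → (35,15,-42)
river: ρ → (-42,69,8)
river: ρ → (8,75,-15)
river: ρ → (-15,75,8)
river: ρ → (8,69,-42)
river: ρ → (-42,15,35)
river: ρ → (35,55,-22)
river: ρ → (-22,77,2)
river: ρ → (2,75,-60)
river: ρ → (-60,45,17)
river: ρ → (17,57,-42)
river: ρ → (-42,27,32)
river: ρ → (32,37,-37)
ρ-cycle length = 20 (tail of 1 descent step not counted)

20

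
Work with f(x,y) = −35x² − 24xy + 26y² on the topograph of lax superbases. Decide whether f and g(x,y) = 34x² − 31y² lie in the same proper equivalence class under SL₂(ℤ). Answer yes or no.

D₁ = 4216, D₂ = 4216
river cycle of f (length 36): (26, 24, -35), (-35, 46, 15), (15, 44, -38), (-38, 32, 21), (21, 52, -18), (-18, 56, 15), (15, 64, -2), (-2, 64, 15), (15, 56, -18), (-18, 52, 21), … (26 more)
river cycle of g (length 26): (-31, 62, 3), (3, 64, -10), (-10, 56, 27), (27, 52, -14), (-14, 60, 11), (11, 50, -39), (-39, 28, 22), (22, 60, -7), (-7, 52, 54), (54, 56, -5), … (16 more)
cycles differ ⇒ inequivalent

no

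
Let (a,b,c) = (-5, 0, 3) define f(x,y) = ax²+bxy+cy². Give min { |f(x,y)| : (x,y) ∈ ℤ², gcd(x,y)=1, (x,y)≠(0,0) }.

descent: ρ → (3,6,-2)  [lands on river]
river: ρ → (-2,6,3)
closes: descent 1, river 2
min |a| on river = 2

2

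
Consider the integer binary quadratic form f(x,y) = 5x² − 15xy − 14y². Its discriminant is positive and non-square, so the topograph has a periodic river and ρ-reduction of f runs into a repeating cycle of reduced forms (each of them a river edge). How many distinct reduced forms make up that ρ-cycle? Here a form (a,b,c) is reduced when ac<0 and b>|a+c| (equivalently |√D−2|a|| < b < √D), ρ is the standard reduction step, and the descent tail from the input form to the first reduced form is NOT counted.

D = 505, ⌊√D⌋ = 22
descent: ρ → (-14,15,5)  [lands on river]
river: ρ → (5,15,-14)
river: ρ → (-14,13,6)
river: ρ → (6,11,-16)
river: ρ → (-16,21,1)
river: ρ → (1,21,-16)
river: ρ → (-16,11,6)
river: ρ → (6,13,-14)
ρ-cycle length = 8 (tail of 1 descent step not counted)

8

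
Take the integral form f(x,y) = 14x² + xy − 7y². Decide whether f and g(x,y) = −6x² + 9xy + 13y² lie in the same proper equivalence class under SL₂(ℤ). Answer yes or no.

D₁ = 393, D₂ = 393
river cycle of f (length 16): (-7, 13, 8), (8, 19, -1), (-1, 19, 8), (8, 13, -7), (-7, 15, 6), (6, 9, -13), (-13, 17, 2), (2, 19, -4), (-4, 13, 14), (14, 15, -3), … (6 more)
river cycle of g (length 16): (13, 17, -2), (-2, 19, 4), (4, 13, -14), (-14, 15, 3), (3, 15, -14), (-14, 13, 4), (4, 19, -2), (-2, 17, 13), (13, 9, -6), (-6, 15, 7), … (6 more)
cycles differ ⇒ inequivalent

no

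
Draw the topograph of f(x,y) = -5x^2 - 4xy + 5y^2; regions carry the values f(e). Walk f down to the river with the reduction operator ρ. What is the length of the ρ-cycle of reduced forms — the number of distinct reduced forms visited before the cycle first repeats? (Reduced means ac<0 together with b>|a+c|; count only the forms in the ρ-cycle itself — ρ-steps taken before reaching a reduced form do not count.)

D = 116, ⌊√D⌋ = 10
descent: ρ → (5,4,-5)  [lands on river]
river: ρ → (-5,6,4)
river: ρ → (4,10,-1)
river: ρ → (-1,10,4)
river: ρ → (4,6,-5)
river: ρ → (-5,4,5)
river: ρ → (5,6,-4)
river: ρ → (-4,10,1)
river: ρ → (1,10,-4)
river: ρ → (-4,6,5)
ρ-cycle length = 10 (tail of 1 descent step not counted)

10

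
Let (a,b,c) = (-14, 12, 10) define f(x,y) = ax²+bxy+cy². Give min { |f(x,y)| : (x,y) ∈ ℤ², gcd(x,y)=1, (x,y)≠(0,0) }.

river: ρ → (10,8,-16)
river: ρ → (-16,24,2)
river: ρ → (2,24,-16)
river: ρ → (-16,8,10)
river: ρ → (10,12,-14)
river: ρ → (-14,16,8)
river: ρ → (8,16,-14)
river: ρ → (-14,12,10)
closes: descent 0, river 8
min |a| on river = 2

2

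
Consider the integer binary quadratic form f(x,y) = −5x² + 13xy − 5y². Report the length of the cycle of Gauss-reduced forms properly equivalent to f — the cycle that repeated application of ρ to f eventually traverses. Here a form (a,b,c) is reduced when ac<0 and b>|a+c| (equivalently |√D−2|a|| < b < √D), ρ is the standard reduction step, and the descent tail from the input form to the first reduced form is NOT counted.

D = 69, ⌊√D⌋ = 8
descent: ρ → (-5,7,1)  [lands on river]
river: ρ → (1,7,-5)
river: ρ → (-5,3,3)
river: ρ → (3,3,-5)
ρ-cycle length = 4 (tail of 1 descent step not counted)

4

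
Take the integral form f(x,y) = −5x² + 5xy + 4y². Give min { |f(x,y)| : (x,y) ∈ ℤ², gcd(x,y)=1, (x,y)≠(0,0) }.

river: ρ → (4,3,-6)
river: ρ → (-6,9,1)
river: ρ → (1,9,-6)
river: ρ → (-6,3,4)
river: ρ → (4,5,-5)
river: ρ → (-5,5,4)
closes: descent 0, river 6
min |a| on river = 1

1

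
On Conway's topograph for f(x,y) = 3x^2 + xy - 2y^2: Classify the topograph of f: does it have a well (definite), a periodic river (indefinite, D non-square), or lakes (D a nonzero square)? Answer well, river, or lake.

D = b²−4ac = 1² − 4·3·(-2) = 25
D = 5² is a perfect square ⇒ form factors over ℤ ⇒ lakes

lake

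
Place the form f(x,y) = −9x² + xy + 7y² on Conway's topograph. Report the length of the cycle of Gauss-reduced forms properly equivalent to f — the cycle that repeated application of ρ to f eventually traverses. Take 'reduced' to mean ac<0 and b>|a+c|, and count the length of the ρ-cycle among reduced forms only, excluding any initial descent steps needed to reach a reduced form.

D = 253, ⌊√D⌋ = 15
descent: ρ → (7,13,-3)  [lands on river]
river: ρ → (-3,11,11)
river: ρ → (11,11,-3)
river: ρ → (-3,13,7)
river: ρ → (7,15,-1)
river: ρ → (-1,15,7)
ρ-cycle length = 6 (tail of 1 descent step not counted)

6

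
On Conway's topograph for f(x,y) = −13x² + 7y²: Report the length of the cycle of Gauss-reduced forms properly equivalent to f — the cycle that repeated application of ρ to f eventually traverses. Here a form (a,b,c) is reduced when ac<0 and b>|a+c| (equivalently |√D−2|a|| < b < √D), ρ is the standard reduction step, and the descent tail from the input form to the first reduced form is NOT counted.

D = 364, ⌊√D⌋ = 19
descent: ρ → (7,14,-6)  [lands on river]
river: ρ → (-6,10,11)
river: ρ → (11,12,-5)
river: ρ → (-5,18,2)
river: ρ → (2,18,-5)
river: ρ → (-5,12,11)
river: ρ → (11,10,-6)
river: ρ → (-6,14,7)
ρ-cycle length = 8 (tail of 1 descent step not counted)

8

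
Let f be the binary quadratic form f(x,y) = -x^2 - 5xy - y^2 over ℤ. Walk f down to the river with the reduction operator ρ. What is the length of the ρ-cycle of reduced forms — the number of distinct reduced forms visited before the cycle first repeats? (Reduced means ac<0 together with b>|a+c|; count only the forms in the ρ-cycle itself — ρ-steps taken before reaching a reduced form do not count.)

D = 21, ⌊√D⌋ = 4
descent: ρ → (-1,3,3)  [lands on river]
river: ρ → (3,3,-1)
ρ-cycle length = 2 (tail of 1 descent step not counted)

2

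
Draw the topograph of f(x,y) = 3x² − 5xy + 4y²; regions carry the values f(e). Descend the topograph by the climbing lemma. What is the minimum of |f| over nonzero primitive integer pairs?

translate: b→1 (≡-5 mod 6), so (3,-5,4)→(3,1,2)
flip: (3,1,2)→(2,-1,3)
reduced (well bottom): (2,-1,3) with a≤c, −a<b≤a
well minimum = a = 2

2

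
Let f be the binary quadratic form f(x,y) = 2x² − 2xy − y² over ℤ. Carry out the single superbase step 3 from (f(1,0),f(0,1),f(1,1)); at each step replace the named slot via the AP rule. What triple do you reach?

start (2,-1,-1) = (f(1,0),f(0,1),f(1,1))
replace slot 3: 2·(2+(-1)) − (-1) = 3 → (2,-1,3)

2,-1,3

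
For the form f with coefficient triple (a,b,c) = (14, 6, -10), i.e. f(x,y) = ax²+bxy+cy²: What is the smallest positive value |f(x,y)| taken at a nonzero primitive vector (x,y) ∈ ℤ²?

river: ρ → (-10,14,10)
river: ρ → (10,6,-14)
river: ρ → (-14,22,2)
river: ρ → (2,22,-14)
river: ρ → (-14,6,10)
river: ρ → (10,14,-10)
river: ρ → (-10,6,14)
river: ρ → (14,22,-2)
river: ρ → (-2,22,14)
river: ρ → (14,6,-10)
closes: descent 0, river 10
min |a| on river = 2

2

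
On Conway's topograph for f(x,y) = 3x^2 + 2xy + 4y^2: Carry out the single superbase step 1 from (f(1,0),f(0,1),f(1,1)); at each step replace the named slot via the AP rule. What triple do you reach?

start (3,4,9) = (f(1,0),f(0,1),f(1,1))
replace slot 1: 2·(4+9) − 3 = 23 → (23,4,9)

23,4,9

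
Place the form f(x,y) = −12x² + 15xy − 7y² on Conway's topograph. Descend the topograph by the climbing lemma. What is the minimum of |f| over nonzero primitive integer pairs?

translate: b→9 (≡-15 mod 24), so (12,-15,7)→(12,9,4)
flip: (12,9,4)→(4,-9,12)
translate: b→-1 (≡-9 mod 8), so (4,-9,12)→(4,-1,7)
reduced (well bottom): (4,-1,7) with a≤c, −a<b≤a
well minimum |f| = |-4| = 4 (negative-definite)

4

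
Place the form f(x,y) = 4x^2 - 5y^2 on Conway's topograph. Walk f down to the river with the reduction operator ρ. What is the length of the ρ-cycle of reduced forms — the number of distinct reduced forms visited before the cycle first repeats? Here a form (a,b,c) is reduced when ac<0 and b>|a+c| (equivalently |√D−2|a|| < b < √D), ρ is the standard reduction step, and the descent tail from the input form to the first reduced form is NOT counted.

D = 80, ⌊√D⌋ = 8
descent: ρ → (-5,0,4)
descent: ρ → (4,8,-1)  [lands on river]
river: ρ → (-1,8,4)
ρ-cycle length = 2 (tail of 2 descent steps not counted)

2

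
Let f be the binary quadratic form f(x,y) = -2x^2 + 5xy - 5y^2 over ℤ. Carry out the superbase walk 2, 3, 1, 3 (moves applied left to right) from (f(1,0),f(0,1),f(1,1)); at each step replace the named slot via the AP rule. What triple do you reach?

start (-2,-5,-2) = (f(1,0),f(0,1),f(1,1))
replace slot 2: 2·((-2)+(-2)) − (-5) = -3 → (-2,-3,-2)
replace slot 3: 2·((-2)+(-3)) − (-2) = -8 → (-2,-3,-8)
replace slot 1: 2·((-3)+(-8)) − (-2) = -20 → (-20,-3,-8)
replace slot 3: 2·((-20)+(-3)) − (-8) = -38 → (-20,-3,-38)

-20,-3,-38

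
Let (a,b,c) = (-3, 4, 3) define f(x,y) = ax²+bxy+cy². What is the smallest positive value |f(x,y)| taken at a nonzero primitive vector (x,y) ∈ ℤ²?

river: ρ → (3,2,-4)
river: ρ → (-4,6,1)
river: ρ → (1,6,-4)
river: ρ → (-4,2,3)
river: ρ → (3,4,-3)
river: ρ → (-3,2,4)
river: ρ → (4,6,-1)
river: ρ → (-1,6,4)
river: ρ → (4,2,-3)
river: ρ → (-3,4,3)
closes: descent 0, river 10
min |a| on river = 1

1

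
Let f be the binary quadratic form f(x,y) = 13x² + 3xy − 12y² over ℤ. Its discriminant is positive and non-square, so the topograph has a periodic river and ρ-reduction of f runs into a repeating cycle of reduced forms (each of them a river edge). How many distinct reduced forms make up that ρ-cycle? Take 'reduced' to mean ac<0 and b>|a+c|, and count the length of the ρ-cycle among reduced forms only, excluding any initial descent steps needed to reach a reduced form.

D = 633, ⌊√D⌋ = 25
river: ρ → (-12,21,4)
river: ρ → (4,19,-17)
river: ρ → (-17,15,6)
river: ρ → (6,21,-8)
river: ρ → (-8,11,16)
river: ρ → (16,21,-3)
river: ρ → (-3,21,16)
river: ρ → (16,11,-8)
river: ρ → (-8,21,6)
river: ρ → (6,15,-17)
river: ρ → (-17,19,4)
river: ρ → (4,21,-12)
river: ρ → (-12,3,13)
river: ρ → (13,23,-2)
river: ρ → (-2,25,1)
river: ρ → (1,25,-2)
river: ρ → (-2,23,13)
river: ρ → (13,3,-12)
ρ-cycle length = 18 (tail of 0 descent steps not counted)

18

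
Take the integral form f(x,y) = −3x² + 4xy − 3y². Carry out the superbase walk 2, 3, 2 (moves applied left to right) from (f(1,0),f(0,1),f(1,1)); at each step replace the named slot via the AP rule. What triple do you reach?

start (-3,-3,-2) = (f(1,0),f(0,1),f(1,1))
replace slot 2: 2·((-3)+(-2)) − (-3) = -7 → (-3,-7,-2)
replace slot 3: 2·((-3)+(-7)) − (-2) = -18 → (-3,-7,-18)
replace slot 2: 2·((-3)+(-18)) − (-7) = -35 → (-3,-35,-18)

-3,-35,-18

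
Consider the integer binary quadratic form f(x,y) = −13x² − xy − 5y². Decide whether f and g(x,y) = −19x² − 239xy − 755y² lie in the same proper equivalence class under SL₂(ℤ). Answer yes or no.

D₁ = -259, D₂ = -259
f is negative-definite; reduce −f:
−f: flip: (13,1,5)→(5,-1,13)
−f: reduced (well bottom): (5,-1,13) with a≤c, −a<b≤a
flip sign back: reduced form of f is (-5,1,-13)
g is negative-definite; reduce −g:
−g: translate: b→11 (≡239 mod 38), so (19,239,755)→(19,11,5)
−g: flip: (19,11,5)→(5,-11,19)
−g: translate: b→-1 (≡-11 mod 10), so (5,-11,19)→(5,-1,13)
−g: reduced (well bottom): (5,-1,13) with a≤c, −a<b≤a
flip sign back: reduced form of g is (-5,1,-13)
reduced forms (-5, 1, -13) vs (-5, 1, -13) ⇒ equivalent

yes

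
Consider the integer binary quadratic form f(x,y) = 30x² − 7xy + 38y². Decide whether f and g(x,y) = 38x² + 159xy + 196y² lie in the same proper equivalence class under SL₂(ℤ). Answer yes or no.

D₁ = -4511, D₂ = -4511
f: reduced (well bottom): (30,-7,38) with a≤c, −a<b≤a
g: translate: b→7 (≡159 mod 76), so (38,159,196)→(38,7,30)
g: flip: (38,7,30)→(30,-7,38)
g: reduced (well bottom): (30,-7,38) with a≤c, −a<b≤a
reduced forms (30, -7, 38) vs (30, -7, 38) ⇒ equivalent

yes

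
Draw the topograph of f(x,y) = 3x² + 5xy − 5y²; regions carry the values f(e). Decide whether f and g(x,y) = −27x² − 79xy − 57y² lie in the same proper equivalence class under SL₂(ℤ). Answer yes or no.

D₁ = 85, D₂ = 85
river cycle of f (length 6): (-5, 5, 3), (3, 7, -3), (-3, 5, 5), (5, 5, -3), (-3, 7, 3), (3, 5, -5)
river cycle of g (length 6): (-5, 5, 3), (3, 7, -3), (-3, 5, 5), (5, 5, -3), (-3, 7, 3), (3, 5, -5)
cycles coincide ⇒ equivalent

yes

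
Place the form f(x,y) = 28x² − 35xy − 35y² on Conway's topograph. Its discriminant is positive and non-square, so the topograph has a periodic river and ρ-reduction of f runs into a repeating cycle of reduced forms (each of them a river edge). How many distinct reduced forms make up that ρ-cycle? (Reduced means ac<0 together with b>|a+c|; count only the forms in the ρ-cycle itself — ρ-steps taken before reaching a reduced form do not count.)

D = 5145, ⌊√D⌋ = 71
descent: ρ → (-35,35,28)  [lands on river]
river: ρ → (28,21,-42)
river: ρ → (-42,63,7)
river: ρ → (7,63,-42)
river: ρ → (-42,21,28)
river: ρ → (28,35,-35)
ρ-cycle length = 6 (tail of 1 descent step not counted)

6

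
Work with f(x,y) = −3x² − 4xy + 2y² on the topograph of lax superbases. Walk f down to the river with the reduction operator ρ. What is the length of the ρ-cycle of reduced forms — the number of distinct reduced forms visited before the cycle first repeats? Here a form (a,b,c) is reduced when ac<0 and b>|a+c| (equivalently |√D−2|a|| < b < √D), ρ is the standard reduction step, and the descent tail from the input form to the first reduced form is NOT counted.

D = 40, ⌊√D⌋ = 6
descent: ρ → (2,4,-3)  [lands on river]
river: ρ → (-3,2,3)
river: ρ → (3,4,-2)
river: ρ → (-2,4,3)
river: ρ → (3,2,-3)
river: ρ → (-3,4,2)
ρ-cycle length = 6 (tail of 1 descent step not counted)

6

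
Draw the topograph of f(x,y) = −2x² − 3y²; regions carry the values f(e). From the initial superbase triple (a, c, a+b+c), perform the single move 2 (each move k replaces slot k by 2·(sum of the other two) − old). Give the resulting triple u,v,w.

start (-2,-3,-5) = (f(1,0),f(0,1),f(1,1))
replace slot 2: 2·((-2)+(-5)) − (-3) = -11 → (-2,-11,-5)

-2,-11,-5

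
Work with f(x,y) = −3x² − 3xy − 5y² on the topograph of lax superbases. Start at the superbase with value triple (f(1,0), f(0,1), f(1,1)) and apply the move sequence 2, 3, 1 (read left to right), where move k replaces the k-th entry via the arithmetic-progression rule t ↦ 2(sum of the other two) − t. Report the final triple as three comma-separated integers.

start (-3,-5,-11) = (f(1,0),f(0,1),f(1,1))
replace slot 2: 2·((-3)+(-11)) − (-5) = -23 → (-3,-23,-11)
replace slot 3: 2·((-3)+(-23)) − (-11) = -41 → (-3,-23,-41)
replace slot 1: 2·((-23)+(-41)) − (-3) = -125 → (-125,-23,-41)

-125,-23,-41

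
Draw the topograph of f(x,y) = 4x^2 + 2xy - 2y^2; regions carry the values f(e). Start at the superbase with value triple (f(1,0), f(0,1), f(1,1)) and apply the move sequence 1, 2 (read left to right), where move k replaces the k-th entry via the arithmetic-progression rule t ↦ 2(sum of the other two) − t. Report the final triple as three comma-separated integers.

start (4,-2,4) = (f(1,0),f(0,1),f(1,1))
replace slot 1: 2·((-2)+4) − 4 = 0 → (0,-2,4)
replace slot 2: 2·(0+4) − (-2) = 10 → (0,10,4)

0,10,4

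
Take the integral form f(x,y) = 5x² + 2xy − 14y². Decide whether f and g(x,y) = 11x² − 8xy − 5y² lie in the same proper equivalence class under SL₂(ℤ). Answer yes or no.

D₁ = 284, D₂ = 284
river cycle of f (length 8): (5, 12, -7), (-7, 16, 1), (1, 16, -7), (-7, 12, 5), (5, 8, -11), (-11, 14, 2), (2, 14, -11), (-11, 8, 5)
river cycle of g (length 8): (-5, 8, 11), (11, 14, -2), (-2, 14, 11), (11, 8, -5), (-5, 12, 7), (7, 16, -1), (-1, 16, 7), (7, 12, -5)
cycles differ ⇒ inequivalent

no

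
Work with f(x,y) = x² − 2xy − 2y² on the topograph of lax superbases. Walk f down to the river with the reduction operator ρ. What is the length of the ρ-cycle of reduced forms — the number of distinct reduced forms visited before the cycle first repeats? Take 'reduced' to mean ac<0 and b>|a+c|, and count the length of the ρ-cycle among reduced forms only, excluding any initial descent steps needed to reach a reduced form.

D = 12, ⌊√D⌋ = 3
descent: ρ → (-2,2,1)  [lands on river]
river: ρ → (1,2,-2)
ρ-cycle length = 2 (tail of 1 descent step not counted)

2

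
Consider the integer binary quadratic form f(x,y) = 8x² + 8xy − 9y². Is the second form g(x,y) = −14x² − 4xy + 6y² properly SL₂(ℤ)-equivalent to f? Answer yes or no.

D₁ = 352, D₂ = 352
river cycle of f (length 6): (-9, 10, 7), (7, 18, -1), (-1, 18, 7), (7, 10, -9), (-9, 8, 8), (8, 8, -9)
river cycle of g (length 6): (6, 16, -4), (-4, 16, 6), (6, 8, -12), (-12, 16, 2), (2, 16, -12), (-12, 8, 6)
cycles differ ⇒ inequivalent

no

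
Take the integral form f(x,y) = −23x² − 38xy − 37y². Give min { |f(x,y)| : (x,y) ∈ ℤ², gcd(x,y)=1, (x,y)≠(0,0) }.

translate: b→-8 (≡38 mod 46), so (23,38,37)→(23,-8,22)
flip: (23,-8,22)→(22,8,23)
reduced (well bottom): (22,8,23) with a≤c, −a<b≤a
well minimum |f| = |-22| = 22 (negative-definite)

22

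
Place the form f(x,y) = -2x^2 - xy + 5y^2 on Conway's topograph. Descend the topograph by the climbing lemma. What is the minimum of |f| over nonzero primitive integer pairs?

descent: ρ → (5,1,-2)
descent: ρ → (-2,3,4)  [lands on river]
river: ρ → (4,5,-1)
river: ρ → (-1,5,4)
river: ρ → (4,3,-2)
river: ρ → (-2,5,2)
river: ρ → (2,3,-4)
river: ρ → (-4,5,1)
river: ρ → (1,5,-4)
river: ρ → (-4,3,2)
river: ρ → (2,5,-2)
closes: descent 2, river 10
min |a| on river = 1

1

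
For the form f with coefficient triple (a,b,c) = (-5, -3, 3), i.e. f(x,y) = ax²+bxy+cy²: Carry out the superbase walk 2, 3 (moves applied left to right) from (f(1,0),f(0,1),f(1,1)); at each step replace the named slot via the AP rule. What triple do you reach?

start (-5,3,-5) = (f(1,0),f(0,1),f(1,1))
replace slot 2: 2·((-5)+(-5)) − 3 = -23 → (-5,-23,-5)
replace slot 3: 2·((-5)+(-23)) − (-5) = -51 → (-5,-23,-51)

-5,-23,-51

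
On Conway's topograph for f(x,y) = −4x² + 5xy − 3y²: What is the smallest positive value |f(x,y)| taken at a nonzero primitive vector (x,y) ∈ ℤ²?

translate: b→3 (≡-5 mod 8), so (4,-5,3)→(4,3,2)
flip: (4,3,2)→(2,-3,4)
translate: b→1 (≡-3 mod 4), so (2,-3,4)→(2,1,3)
reduced (well bottom): (2,1,3) with a≤c, −a<b≤a
well minimum |f| = |-2| = 2 (negative-definite)

2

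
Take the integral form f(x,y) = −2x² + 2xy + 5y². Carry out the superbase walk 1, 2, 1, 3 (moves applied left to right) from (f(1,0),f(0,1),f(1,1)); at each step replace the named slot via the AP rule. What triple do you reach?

start (-2,5,5) = (f(1,0),f(0,1),f(1,1))
replace slot 1: 2·(5+5) − (-2) = 22 → (22,5,5)
replace slot 2: 2·(22+5) − 5 = 49 → (22,49,5)
replace slot 1: 2·(49+5) − 22 = 86 → (86,49,5)
replace slot 3: 2·(86+49) − 5 = 265 → (86,49,265)

86,49,265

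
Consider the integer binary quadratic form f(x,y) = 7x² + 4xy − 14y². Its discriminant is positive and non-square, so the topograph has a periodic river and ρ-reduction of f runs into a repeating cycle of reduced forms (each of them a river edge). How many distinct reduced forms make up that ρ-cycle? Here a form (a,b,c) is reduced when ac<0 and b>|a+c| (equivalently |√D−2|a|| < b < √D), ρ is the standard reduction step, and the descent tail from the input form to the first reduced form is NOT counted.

D = 408, ⌊√D⌋ = 20
descent: ρ → (-14,-4,7)
descent: ρ → (7,18,-3)  [lands on river]
river: ρ → (-3,18,7)
river: ρ → (7,10,-11)
river: ρ → (-11,12,6)
river: ρ → (6,12,-11)
river: ρ → (-11,10,7)
ρ-cycle length = 6 (tail of 2 descent steps not counted)

6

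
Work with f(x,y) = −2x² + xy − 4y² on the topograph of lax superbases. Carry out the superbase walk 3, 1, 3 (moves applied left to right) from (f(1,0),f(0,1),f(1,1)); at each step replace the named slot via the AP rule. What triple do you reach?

start (-2,-4,-5) = (f(1,0),f(0,1),f(1,1))
replace slot 3: 2·((-2)+(-4)) − (-5) = -7 → (-2,-4,-7)
replace slot 1: 2·((-4)+(-7)) − (-2) = -20 → (-20,-4,-7)
replace slot 3: 2·((-20)+(-4)) − (-7) = -41 → (-20,-4,-41)

-20,-4,-41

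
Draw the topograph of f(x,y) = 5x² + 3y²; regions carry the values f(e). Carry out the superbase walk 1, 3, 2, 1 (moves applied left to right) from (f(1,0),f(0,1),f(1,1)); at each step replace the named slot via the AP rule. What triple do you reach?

start (5,3,8) = (f(1,0),f(0,1),f(1,1))
replace slot 1: 2·(3+8) − 5 = 17 → (17,3,8)
replace slot 3: 2·(17+3) − 8 = 32 → (17,3,32)
replace slot 2: 2·(17+32) − 3 = 95 → (17,95,32)
replace slot 1: 2·(95+32) − 17 = 237 → (237,95,32)

237,95,32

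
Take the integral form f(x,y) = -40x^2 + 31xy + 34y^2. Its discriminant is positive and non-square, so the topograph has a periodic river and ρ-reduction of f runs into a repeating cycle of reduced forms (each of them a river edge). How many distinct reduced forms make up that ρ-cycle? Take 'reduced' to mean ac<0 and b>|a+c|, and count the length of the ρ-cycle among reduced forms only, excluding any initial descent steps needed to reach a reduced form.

D = 6401, ⌊√D⌋ = 80
river: ρ → (34,37,-37)
river: ρ → (-37,37,34)
river: ρ → (34,31,-40)
river: ρ → (-40,49,25)
river: ρ → (25,51,-38)
river: ρ → (-38,25,38)
river: ρ → (38,51,-25)
river: ρ → (-25,49,40)
river: ρ → (40,31,-34)
river: ρ → (-34,37,37)
river: ρ → (37,37,-34)
river: ρ → (-34,31,40)
river: ρ → (40,49,-25)
river: ρ → (-25,51,38)
river: ρ → (38,25,-38)
river: ρ → (-38,51,25)
river: ρ → (25,49,-40)
river: ρ → (-40,31,34)
ρ-cycle length = 18 (tail of 0 descent steps not counted)

18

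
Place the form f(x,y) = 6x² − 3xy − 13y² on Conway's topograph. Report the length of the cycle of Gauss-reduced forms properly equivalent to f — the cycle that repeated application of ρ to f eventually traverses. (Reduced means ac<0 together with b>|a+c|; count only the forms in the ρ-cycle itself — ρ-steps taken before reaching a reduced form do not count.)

D = 321, ⌊√D⌋ = 17
descent: ρ → (-13,3,6)
descent: ρ → (6,9,-10)  [lands on river]
river: ρ → (-10,11,5)
river: ρ → (5,9,-12)
river: ρ → (-12,15,2)
river: ρ → (2,17,-4)
river: ρ → (-4,15,6)
ρ-cycle length = 6 (tail of 2 descent steps not counted)

6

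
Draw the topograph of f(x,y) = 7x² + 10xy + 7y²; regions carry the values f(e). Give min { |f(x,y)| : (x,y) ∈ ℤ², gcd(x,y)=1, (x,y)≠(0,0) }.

translate: b→-4 (≡10 mod 14), so (7,10,7)→(7,-4,4)
flip: (7,-4,4)→(4,4,7)
reduced (well bottom): (4,4,7) with a≤c, −a<b≤a
well minimum = a = 4

4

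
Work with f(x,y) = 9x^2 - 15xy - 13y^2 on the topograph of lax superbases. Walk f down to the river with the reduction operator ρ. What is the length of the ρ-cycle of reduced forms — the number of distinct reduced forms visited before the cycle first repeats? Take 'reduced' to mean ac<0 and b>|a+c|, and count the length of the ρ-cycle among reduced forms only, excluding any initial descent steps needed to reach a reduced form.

D = 693, ⌊√D⌋ = 26
descent: ρ → (-13,15,9)  [lands on river]
river: ρ → (9,21,-7)
river: ρ → (-7,21,9)
river: ρ → (9,15,-13)
river: ρ → (-13,11,11)
river: ρ → (11,11,-13)
ρ-cycle length = 6 (tail of 1 descent step not counted)

6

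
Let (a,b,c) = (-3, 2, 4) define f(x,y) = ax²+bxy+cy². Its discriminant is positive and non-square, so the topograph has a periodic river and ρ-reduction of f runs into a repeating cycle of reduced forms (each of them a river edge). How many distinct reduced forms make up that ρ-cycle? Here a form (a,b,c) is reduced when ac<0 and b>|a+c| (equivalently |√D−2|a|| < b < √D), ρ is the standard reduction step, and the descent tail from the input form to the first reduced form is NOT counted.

D = 52, ⌊√D⌋ = 7
river: ρ → (4,6,-1)
river: ρ → (-1,6,4)
river: ρ → (4,2,-3)
river: ρ → (-3,4,3)
river: ρ → (3,2,-4)
river: ρ → (-4,6,1)
river: ρ → (1,6,-4)
river: ρ → (-4,2,3)
river: ρ → (3,4,-3)
river: ρ → (-3,2,4)
ρ-cycle length = 10 (tail of 0 descent steps not counted)

10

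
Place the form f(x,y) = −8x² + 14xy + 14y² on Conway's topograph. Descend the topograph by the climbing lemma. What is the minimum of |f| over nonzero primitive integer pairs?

river: ρ → (14,14,-8)
river: ρ → (-8,18,10)
river: ρ → (10,22,-4)
river: ρ → (-4,18,20)
river: ρ → (20,22,-2)
river: ρ → (-2,22,20)
river: ρ → (20,18,-4)
river: ρ → (-4,22,10)
river: ρ → (10,18,-8)
river: ρ → (-8,14,14)
closes: descent 0, river 10
min |a| on river = 2

2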